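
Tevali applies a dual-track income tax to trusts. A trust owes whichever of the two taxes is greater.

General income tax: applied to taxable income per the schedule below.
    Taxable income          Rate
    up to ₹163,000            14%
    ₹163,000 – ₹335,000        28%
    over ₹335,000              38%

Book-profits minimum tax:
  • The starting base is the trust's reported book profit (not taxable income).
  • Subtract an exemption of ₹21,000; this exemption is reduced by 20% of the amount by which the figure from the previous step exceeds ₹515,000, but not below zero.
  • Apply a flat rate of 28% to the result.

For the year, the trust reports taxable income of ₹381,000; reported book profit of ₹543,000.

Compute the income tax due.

₹147,728

Book-profits minimum tax:
  Base (reported book profit): ₹543,000
  Exemption: ₹21,000 − 20% × (₹543,000 − ₹515,000) = ₹21,000 − ₹5,600 = ₹15,400
  Base: ₹543,000 − ₹15,400 = ₹527,600
  ₹527,600 × 28% = ₹147,728

General income tax:
  ₹163,000 × 14% = ₹22,820
  ₹172,000 × 28% = ₹48,160
  ₹46,000 × 38% = ₹17,480
  → ₹88,460

₹147,728 > ₹88,460, so the book-profits minimum tax is the binding amount.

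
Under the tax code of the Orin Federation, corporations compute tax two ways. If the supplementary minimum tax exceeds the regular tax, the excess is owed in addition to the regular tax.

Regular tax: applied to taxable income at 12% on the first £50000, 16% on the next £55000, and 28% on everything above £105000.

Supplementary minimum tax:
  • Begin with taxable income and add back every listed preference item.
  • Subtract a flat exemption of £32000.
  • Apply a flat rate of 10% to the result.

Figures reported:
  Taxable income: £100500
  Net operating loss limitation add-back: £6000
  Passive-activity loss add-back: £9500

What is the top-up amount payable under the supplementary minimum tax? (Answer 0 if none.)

Regular tax:
  £50000 × 12% = £6000
  £50500 × 16% = £8080
  → £14080

Supplementary minimum tax:
  Adjusted income: £100500 + £6000 + £9500 = £116000
  Less exemption £32000 → base £84000
  £84000 × 10% = £8400

£8400 ≤ £14080, so no add-on is due.

£0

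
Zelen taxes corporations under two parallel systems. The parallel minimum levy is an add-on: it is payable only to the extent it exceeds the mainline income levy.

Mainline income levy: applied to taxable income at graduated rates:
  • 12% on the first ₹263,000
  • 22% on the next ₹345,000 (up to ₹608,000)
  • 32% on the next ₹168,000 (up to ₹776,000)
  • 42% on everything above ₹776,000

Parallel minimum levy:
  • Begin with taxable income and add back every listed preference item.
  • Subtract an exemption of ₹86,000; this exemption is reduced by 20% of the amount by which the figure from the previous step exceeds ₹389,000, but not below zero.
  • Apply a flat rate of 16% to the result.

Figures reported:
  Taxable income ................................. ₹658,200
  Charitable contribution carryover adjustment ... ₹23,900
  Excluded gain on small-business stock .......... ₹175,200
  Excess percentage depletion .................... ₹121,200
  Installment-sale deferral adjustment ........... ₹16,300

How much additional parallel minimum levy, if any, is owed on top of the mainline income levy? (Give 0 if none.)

₹35,644

Parallel minimum levy:
  Adjusted income: ₹658,200 + ₹23,900 + ₹175,200 + ₹121,200 + ₹16,300 = ₹994,800
  Exemption: 20% × (₹994,800 − ₹389,000) = ₹121,160 ≥ ₹86,000, so the exemption is fully phased out
  Base: ₹994,800 − ₹0 = ₹994,800
  ₹994,800 × 16% = ₹159,168

Mainline income levy:
  ₹263,000 × 12% = ₹31,560
  ₹345,000 × 22% = ₹75,900
  ₹50,200 × 32% = ₹16,064
  → ₹123,524

Excess of parallel minimum levy over mainline income levy: ₹159,168 − ₹123,524 = ₹35,644.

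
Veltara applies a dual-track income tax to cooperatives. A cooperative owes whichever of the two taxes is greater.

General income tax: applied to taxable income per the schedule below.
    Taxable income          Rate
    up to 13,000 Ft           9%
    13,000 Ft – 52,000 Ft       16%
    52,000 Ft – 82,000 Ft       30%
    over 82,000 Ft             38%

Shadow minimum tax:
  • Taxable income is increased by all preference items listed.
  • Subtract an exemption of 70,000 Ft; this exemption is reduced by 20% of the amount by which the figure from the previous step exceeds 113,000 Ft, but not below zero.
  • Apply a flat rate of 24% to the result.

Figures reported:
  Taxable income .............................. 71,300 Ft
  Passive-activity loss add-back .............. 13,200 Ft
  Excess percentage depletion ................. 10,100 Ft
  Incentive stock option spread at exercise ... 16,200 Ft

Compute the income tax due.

General income tax:
  13,000 Ft × 9% = 1,170 Ft
  39,000 Ft × 16% = 6,240 Ft
  19,300 Ft × 30% = 5,790 Ft
  → 13,200 Ft

Shadow minimum tax:
  Adjusted income: 71,300 Ft + 13,200 Ft + 10,100 Ft + 16,200 Ft = 110,800 Ft
  Exemption: 110,800 Ft ≤ 113,000 Ft, so full 70,000 Ft applies
  Base: 110,800 Ft − 70,000 Ft = 40,800 Ft
  40,800 Ft × 24% = 9,792 Ft

13,200 Ft > 9,792 Ft, so the general income tax governs.

13,200 Ft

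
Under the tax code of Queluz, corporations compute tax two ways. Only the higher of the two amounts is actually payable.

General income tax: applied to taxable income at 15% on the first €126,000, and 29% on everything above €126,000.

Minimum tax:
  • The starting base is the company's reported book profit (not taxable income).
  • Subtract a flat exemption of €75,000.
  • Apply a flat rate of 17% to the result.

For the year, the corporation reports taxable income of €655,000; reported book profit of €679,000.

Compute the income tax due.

€172,310

General income tax:
  €126,000 × 15% = €18,900
  €529,000 × 29% = €153,410
  → €172,310

Minimum tax:
  Base (reported book profit): €679,000
  Less exemption €75,000 → base €604,000
  €604,000 × 17% = €102,680

€172,310 > €102,680, so the general income tax governs.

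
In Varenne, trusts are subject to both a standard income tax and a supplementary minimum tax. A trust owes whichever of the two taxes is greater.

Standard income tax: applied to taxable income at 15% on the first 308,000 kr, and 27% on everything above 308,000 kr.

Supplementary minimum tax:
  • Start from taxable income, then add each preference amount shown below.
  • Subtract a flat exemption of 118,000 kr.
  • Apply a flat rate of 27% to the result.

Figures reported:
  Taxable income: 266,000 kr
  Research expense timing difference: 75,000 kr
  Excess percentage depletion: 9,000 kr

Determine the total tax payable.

Standard income tax:
  266,000 kr × 15% = 39,900 kr

Supplementary minimum tax:
  Adjusted income: 266,000 kr + 75,000 kr + 9,000 kr = 350,000 kr
  Less exemption 118,000 kr → base 232,000 kr
  232,000 kr × 27% = 62,640 kr

62,640 kr > 39,900 kr, so the supplementary minimum tax is the binding amount.

62,640 kr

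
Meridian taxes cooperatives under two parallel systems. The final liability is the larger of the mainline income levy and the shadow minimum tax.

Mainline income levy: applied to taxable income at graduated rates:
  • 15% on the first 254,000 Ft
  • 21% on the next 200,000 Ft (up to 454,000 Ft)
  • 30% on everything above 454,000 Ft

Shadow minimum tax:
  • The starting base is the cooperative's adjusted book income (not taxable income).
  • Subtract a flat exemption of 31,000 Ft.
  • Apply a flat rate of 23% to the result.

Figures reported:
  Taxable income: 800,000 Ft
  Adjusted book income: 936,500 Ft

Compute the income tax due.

Shadow minimum tax:
  Base (adjusted book income): 936,500 Ft
  Less exemption 31,000 Ft → base 905,500 Ft
  905,500 Ft × 23% = 208,265 Ft

Mainline income levy:
  254,000 Ft × 15% = 38,100 Ft
  200,000 Ft × 21% = 42,000 Ft
  346,000 Ft × 30% = 103,800 Ft
  → 183,900 Ft

208,265 Ft > 183,900 Ft, so the shadow minimum tax is the binding amount.

208,265 Ft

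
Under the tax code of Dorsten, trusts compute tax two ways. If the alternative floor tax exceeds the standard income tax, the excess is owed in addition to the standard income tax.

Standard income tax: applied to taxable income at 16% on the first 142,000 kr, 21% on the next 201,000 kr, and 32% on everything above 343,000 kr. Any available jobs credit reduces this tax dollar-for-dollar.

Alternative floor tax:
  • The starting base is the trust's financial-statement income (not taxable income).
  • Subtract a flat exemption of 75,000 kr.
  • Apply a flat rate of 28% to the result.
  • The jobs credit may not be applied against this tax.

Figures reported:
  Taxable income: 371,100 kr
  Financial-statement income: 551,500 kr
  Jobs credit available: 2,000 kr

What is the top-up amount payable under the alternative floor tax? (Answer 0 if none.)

Standard income tax:
  142,000 kr × 16% = 22,720 kr
  201,000 kr × 21% = 42,210 kr
  28,100 kr × 32% = 8,992 kr
  → 73,922 kr
  Less jobs credit 2,000 kr → 71,922 kr

Alternative floor tax:
  Base (financial-statement income): 551,500 kr
  Less exemption 75,000 kr → base 476,500 kr
  476,500 kr × 28% = 133,420 kr

Excess of alternative floor tax over standard income tax: 133,420 kr − 71,922 kr = 61,498 kr.

61,498 kr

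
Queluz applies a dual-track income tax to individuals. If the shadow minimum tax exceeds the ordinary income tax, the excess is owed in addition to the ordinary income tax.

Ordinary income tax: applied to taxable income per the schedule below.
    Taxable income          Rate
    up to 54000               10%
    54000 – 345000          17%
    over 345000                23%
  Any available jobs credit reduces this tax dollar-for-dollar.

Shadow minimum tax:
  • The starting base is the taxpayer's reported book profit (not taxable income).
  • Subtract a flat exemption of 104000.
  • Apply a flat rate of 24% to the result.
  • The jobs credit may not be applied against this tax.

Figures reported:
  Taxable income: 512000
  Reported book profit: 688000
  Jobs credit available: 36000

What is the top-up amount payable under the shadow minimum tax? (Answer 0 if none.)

82880

Shadow minimum tax:
  Base (reported book profit): 688000
  Less exemption 104000 → base 584000
  584000 × 24% = 140160

Ordinary income tax:
  54000 × 10% = 5400
  291000 × 17% = 49470
  167000 × 23% = 38410
  → 93280
  Less jobs credit 36000 → 57280

Excess of shadow minimum tax over ordinary income tax: 140160 − 57280 = 82880.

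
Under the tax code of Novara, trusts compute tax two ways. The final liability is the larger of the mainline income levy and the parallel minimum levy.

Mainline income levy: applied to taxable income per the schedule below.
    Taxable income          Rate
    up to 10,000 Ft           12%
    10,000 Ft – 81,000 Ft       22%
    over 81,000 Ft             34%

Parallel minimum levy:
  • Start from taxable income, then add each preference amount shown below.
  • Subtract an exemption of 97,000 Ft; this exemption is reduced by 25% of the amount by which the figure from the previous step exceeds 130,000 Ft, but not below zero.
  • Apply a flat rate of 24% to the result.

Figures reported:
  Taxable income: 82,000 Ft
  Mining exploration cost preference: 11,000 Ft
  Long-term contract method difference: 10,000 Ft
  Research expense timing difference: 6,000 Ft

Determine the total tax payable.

17,160 Ft

Mainline income levy:
  10,000 Ft × 12% = 1,200 Ft
  71,000 Ft × 22% = 15,620 Ft
  1,000 Ft × 34% = 340 Ft
  → 17,160 Ft

Parallel minimum levy:
  Adjusted income: 82,000 Ft + 11,000 Ft + 10,000 Ft + 6,000 Ft = 109,000 Ft
  Exemption: 109,000 Ft ≤ 130,000 Ft, so full 97,000 Ft applies
  Base: 109,000 Ft − 97,000 Ft = 12,000 Ft
  12,000 Ft × 24% = 2,880 Ft

17,160 Ft > 2,880 Ft, so the mainline income levy governs.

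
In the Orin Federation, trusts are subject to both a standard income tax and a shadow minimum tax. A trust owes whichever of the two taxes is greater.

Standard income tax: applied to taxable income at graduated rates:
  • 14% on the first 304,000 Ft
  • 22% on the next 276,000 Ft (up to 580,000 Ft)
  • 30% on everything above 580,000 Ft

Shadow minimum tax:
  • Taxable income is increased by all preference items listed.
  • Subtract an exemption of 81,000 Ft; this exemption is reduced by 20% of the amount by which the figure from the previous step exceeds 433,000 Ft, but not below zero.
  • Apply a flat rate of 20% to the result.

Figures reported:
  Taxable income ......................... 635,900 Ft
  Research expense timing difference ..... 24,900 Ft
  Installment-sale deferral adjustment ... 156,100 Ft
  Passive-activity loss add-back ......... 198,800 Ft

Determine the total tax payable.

203,140 Ft

Shadow minimum tax:
  Adjusted income: 635,900 Ft + 24,900 Ft + 156,100 Ft + 198,800 Ft = 1,015,700 Ft
  Exemption: 20% × (1,015,700 Ft − 433,000 Ft) = 116,540 Ft ≥ 81,000 Ft, so the exemption is fully phased out
  Base: 1,015,700 Ft − 0 Ft = 1,015,700 Ft
  1,015,700 Ft × 20% = 203,140 Ft

Standard income tax:
  304,000 Ft × 14% = 42,560 Ft
  276,000 Ft × 22% = 60,720 Ft
  55,900 Ft × 30% = 16,770 Ft
  → 120,050 Ft

203,140 Ft > 120,050 Ft, so the shadow minimum tax is the binding amount.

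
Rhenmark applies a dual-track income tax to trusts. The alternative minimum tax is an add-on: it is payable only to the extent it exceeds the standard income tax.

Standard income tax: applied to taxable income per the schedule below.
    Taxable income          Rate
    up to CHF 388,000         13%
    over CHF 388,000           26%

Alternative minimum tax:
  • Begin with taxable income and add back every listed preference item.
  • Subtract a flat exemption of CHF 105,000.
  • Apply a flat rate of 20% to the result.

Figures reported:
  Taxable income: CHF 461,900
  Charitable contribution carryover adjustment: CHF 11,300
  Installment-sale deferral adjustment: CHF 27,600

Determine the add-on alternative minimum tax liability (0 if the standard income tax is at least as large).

CHF 9,506

Standard income tax:
  CHF 388,000 × 13% = CHF 50,440
  CHF 73,900 × 26% = CHF 19,214
  → CHF 69,654

Alternative minimum tax:
  Adjusted income: CHF 461,900 + CHF 11,300 + CHF 27,600 = CHF 500,800
  Less exemption CHF 105,000 → base CHF 395,800
  CHF 395,800 × 20% = CHF 79,160

Excess of alternative minimum tax over standard income tax: CHF 79,160 − CHF 69,654 = CHF 9,506.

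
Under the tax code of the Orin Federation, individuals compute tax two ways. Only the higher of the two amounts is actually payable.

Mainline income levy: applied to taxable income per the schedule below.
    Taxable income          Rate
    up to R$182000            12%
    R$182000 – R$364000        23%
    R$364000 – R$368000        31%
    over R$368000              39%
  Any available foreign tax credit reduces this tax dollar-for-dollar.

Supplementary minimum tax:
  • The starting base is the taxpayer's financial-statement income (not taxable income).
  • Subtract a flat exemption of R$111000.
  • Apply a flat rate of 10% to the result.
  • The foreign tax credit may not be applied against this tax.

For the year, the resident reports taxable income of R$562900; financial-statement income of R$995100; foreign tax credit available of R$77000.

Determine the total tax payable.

Mainline income levy:
  R$182000 × 12% = R$21840
  R$182000 × 23% = R$41860
  R$4000 × 31% = R$1240
  R$194900 × 39% = R$76011
  → R$140951
  Less foreign tax credit R$77000 → R$63951

Supplementary minimum tax:
  Base (financial-statement income): R$995100
  Less exemption R$111000 → base R$884100
  R$884100 × 10% = R$88410

R$88410 > R$63951, so the supplementary minimum tax is the binding amount.

R$88410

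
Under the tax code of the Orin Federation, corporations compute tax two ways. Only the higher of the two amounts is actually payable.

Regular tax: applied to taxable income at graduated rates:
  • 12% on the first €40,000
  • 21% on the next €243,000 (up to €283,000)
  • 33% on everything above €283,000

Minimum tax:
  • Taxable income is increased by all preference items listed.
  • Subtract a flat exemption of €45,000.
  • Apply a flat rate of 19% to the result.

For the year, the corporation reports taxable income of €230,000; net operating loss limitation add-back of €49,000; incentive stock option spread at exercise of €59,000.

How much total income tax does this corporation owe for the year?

€55,670

Minimum tax:
  Adjusted income: €230,000 + €49,000 + €59,000 = €338,000
  Less exemption €45,000 → base €293,000
  €293,000 × 19% = €55,670

Regular tax:
  €40,000 × 12% = €4,800
  €190,000 × 21% = €39,900
  → €44,700

€55,670 > €44,700, so the minimum tax is the binding amount.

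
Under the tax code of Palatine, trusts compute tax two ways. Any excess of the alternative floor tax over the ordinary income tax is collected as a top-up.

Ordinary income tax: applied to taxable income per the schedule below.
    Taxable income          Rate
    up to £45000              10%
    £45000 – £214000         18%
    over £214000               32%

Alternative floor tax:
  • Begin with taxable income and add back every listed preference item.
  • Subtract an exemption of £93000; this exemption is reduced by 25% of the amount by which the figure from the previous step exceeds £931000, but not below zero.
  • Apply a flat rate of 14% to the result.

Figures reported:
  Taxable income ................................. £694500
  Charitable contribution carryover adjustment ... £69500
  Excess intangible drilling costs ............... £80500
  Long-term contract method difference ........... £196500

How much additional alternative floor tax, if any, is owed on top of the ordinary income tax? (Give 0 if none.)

£0

Alternative floor tax:
  Adjusted income: £694500 + £69500 + £80500 + £196500 = £1041000
  Exemption: £93000 − 25% × (£1041000 − £931000) = £93000 − £27500 = £65500
  Base: £1041000 − £65500 = £975500
  £975500 × 14% = £136570

Ordinary income tax:
  £45000 × 10% = £4500
  £169000 × 18% = £30420
  £480500 × 32% = £153760
  → £188680

£136570 ≤ £188680, so no add-on is due.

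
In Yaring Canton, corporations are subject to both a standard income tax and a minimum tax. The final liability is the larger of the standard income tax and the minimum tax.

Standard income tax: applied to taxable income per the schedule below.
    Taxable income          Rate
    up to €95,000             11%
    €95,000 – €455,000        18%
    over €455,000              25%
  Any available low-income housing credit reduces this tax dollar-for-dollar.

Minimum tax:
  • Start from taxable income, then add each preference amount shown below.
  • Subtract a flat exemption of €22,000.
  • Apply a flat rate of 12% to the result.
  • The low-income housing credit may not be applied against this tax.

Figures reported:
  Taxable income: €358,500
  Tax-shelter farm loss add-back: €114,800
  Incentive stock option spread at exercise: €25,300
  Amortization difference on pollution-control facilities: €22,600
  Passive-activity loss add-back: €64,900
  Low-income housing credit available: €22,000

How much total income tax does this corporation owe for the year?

€67,692

Standard income tax:
  €95,000 × 11% = €10,450
  €263,500 × 18% = €47,430
  → €57,880
  Less low-income housing credit €22,000 → €35,880

Minimum tax:
  Adjusted income: €358,500 + €114,800 + €25,300 + €22,600 + €64,900 = €586,100
  Less exemption €22,000 → base €564,100
  €564,100 × 12% = €67,692

€67,692 > €35,880, so the minimum tax is the binding amount.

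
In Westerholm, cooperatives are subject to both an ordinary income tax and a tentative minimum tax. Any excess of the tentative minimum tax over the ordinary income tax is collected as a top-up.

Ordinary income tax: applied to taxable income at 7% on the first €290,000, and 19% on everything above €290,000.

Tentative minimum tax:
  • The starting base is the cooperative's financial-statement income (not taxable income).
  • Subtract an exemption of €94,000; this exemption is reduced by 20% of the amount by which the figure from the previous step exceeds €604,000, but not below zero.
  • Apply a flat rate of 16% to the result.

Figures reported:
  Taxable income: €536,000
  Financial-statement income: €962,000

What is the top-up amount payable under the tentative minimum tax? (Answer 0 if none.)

€83,296

Ordinary income tax:
  €290,000 × 7% = €20,300
  €246,000 × 19% = €46,740
  → €67,040

Tentative minimum tax:
  Base (financial-statement income): €962,000
  Exemption: €94,000 − 20% × (€962,000 − €604,000) = €94,000 − €71,600 = €22,400
  Base: €962,000 − €22,400 = €939,600
  €939,600 × 16% = €150,336

Excess of tentative minimum tax over ordinary income tax: €150,336 − €67,040 = €83,296.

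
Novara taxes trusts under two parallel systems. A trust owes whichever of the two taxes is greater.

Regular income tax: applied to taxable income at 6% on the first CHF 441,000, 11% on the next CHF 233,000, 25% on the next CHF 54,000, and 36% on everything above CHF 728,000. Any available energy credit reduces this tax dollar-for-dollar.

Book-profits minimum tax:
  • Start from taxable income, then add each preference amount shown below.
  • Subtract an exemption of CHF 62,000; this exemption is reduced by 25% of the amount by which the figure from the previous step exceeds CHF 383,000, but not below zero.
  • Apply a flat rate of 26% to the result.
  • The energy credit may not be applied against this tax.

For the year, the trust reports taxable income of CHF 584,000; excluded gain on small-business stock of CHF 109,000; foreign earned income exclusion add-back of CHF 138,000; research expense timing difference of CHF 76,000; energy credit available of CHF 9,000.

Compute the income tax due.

CHF 235,820

Regular income tax:
  CHF 441,000 × 6% = CHF 26,460
  CHF 143,000 × 11% = CHF 15,730
  → CHF 42,190
  Less energy credit CHF 9,000 → CHF 33,190

Book-profits minimum tax:
  Adjusted income: CHF 584,000 + CHF 109,000 + CHF 138,000 + CHF 76,000 = CHF 907,000
  Exemption: 25% × (CHF 907,000 − CHF 383,000) = CHF 131,000 ≥ CHF 62,000, so the exemption is fully phased out
  Base: CHF 907,000 − CHF 0 = CHF 907,000
  CHF 907,000 × 26% = CHF 235,820

CHF 235,820 > CHF 33,190, so the book-profits minimum tax is the binding amount.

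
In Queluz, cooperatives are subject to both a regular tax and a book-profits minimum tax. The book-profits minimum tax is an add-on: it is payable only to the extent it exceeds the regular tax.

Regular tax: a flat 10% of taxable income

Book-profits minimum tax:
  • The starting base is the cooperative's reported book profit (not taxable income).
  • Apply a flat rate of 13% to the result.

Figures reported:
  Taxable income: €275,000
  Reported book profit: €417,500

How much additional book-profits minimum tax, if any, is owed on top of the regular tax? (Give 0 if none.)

Book-profits minimum tax:
  Base (reported book profit): €417,500
  €417,500 × 13% = €54,275

Regular tax:
  €275,000 × 10% = €27,500

Excess of book-profits minimum tax over regular tax: €54,275 − €27,500 = €26,775.

€26,775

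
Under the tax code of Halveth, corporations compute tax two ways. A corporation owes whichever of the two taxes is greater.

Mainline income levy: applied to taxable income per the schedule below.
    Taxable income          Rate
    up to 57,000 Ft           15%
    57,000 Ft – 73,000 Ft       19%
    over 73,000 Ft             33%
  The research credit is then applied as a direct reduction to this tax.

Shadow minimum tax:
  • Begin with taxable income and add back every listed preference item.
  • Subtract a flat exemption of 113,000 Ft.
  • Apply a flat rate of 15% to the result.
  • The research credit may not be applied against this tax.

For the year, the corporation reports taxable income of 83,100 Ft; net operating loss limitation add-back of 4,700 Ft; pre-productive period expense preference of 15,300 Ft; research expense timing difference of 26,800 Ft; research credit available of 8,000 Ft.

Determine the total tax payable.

Shadow minimum tax:
  Adjusted income: 83,100 Ft + 4,700 Ft + 15,300 Ft + 26,800 Ft = 129,900 Ft
  Less exemption 113,000 Ft → base 16,900 Ft
  16,900 Ft × 15% = 2,535 Ft

Mainline income levy:
  57,000 Ft × 15% = 8,550 Ft
  16,000 Ft × 19% = 3,040 Ft
  10,100 Ft × 33% = 3,333 Ft
  → 14,923 Ft
  Less research credit 8,000 Ft → 6,923 Ft

6,923 Ft > 2,535 Ft, so the mainline income levy governs.

6,923 Ft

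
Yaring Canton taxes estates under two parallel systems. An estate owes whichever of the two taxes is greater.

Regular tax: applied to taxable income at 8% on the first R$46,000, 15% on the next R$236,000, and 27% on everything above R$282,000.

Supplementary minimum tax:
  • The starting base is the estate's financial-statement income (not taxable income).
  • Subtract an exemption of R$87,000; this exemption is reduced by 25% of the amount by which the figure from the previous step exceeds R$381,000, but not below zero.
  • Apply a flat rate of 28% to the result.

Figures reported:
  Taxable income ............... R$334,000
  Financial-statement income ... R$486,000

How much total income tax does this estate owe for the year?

Supplementary minimum tax:
  Base (financial-statement income): R$486,000
  Exemption: R$87,000 − 25% × (R$486,000 − R$381,000) = R$87,000 − R$26,250 = R$60,750
  Base: R$486,000 − R$60,750 = R$425,250
  R$425,250 × 28% = R$119,070

Regular tax:
  R$46,000 × 8% = R$3,680
  R$236,000 × 15% = R$35,400
  R$52,000 × 27% = R$14,040
  → R$53,120

R$119,070 > R$53,120, so the supplementary minimum tax is the binding amount.

R$119,070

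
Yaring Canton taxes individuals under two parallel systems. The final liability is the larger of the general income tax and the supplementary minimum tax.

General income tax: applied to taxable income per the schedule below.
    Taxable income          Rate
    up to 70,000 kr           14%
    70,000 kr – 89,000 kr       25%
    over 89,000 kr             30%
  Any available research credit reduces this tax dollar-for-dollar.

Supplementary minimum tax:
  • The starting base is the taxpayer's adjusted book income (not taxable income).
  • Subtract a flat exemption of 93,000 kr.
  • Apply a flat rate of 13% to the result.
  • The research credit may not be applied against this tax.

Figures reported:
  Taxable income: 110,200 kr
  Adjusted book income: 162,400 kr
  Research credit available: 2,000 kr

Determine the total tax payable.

18,910 kr

General income tax:
  70,000 kr × 14% = 9,800 kr
  19,000 kr × 25% = 4,750 kr
  21,200 kr × 30% = 6,360 kr
  → 20,910 kr
  Less research credit 2,000 kr → 18,910 kr

Supplementary minimum tax:
  Base (adjusted book income): 162,400 kr
  Less exemption 93,000 kr → base 69,400 kr
  69,400 kr × 13% = 9,022 kr

18,910 kr > 9,022 kr, so the general income tax governs.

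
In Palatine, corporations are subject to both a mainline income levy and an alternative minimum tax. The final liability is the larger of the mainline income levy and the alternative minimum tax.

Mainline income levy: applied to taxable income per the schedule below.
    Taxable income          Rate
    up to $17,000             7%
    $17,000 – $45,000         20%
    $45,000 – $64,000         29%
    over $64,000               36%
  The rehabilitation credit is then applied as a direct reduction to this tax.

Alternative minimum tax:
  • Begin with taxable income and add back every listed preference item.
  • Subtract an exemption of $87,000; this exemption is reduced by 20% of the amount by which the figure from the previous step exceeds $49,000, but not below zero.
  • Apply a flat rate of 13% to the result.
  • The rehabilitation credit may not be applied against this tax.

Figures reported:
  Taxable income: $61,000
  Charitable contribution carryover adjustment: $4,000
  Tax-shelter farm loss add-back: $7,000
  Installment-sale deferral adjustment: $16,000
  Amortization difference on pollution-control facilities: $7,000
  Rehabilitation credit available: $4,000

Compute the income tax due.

Mainline income levy:
  $17,000 × 7% = $1,190
  $28,000 × 20% = $5,600
  $16,000 × 29% = $4,640
  → $11,430
  Less rehabilitation credit $4,000 → $7,430

Alternative minimum tax:
  Adjusted income: $61,000 + $4,000 + $7,000 + $16,000 + $7,000 = $95,000
  Exemption: $87,000 − 20% × ($95,000 − $49,000) = $87,000 − $9,200 = $77,800
  Base: $95,000 − $77,800 = $17,200
  $17,200 × 13% = $2,236

$7,430 > $2,236, so the mainline income levy governs.

$7,430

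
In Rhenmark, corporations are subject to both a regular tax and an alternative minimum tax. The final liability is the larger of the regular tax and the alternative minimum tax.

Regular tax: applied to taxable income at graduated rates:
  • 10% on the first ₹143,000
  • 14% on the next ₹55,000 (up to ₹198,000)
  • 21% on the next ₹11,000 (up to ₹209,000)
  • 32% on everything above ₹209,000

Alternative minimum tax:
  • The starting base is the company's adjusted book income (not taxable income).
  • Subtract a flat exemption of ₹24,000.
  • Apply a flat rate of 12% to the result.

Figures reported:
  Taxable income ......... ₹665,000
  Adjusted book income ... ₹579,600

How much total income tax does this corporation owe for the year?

₹170,230

Alternative minimum tax:
  Base (adjusted book income): ₹579,600
  Less exemption ₹24,000 → base ₹555,600
  ₹555,600 × 12% = ₹66,672

Regular tax:
  ₹143,000 × 10% = ₹14,300
  ₹55,000 × 14% = ₹7,700
  ₹11,000 × 21% = ₹2,310
  ₹456,000 × 32% = ₹145,920
  → ₹170,230

₹170,230 > ₹66,672, so the regular tax governs.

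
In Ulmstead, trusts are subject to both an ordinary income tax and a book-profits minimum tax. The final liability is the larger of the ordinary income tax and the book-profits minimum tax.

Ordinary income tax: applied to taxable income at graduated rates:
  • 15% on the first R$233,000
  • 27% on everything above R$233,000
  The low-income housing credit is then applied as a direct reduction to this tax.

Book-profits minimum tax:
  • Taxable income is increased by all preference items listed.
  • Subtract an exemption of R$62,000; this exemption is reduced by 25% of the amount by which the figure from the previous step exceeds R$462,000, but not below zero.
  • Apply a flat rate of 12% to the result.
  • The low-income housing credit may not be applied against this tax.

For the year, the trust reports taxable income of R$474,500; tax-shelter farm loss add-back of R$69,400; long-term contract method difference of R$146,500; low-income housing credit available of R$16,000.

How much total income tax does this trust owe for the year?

Book-profits minimum tax:
  Adjusted income: R$474,500 + R$69,400 + R$146,500 = R$690,400
  Exemption: R$62,000 − 25% × (R$690,400 − R$462,000) = R$62,000 − R$57,100 = R$4,900
  Base: R$690,400 − R$4,900 = R$685,500
  R$685,500 × 12% = R$82,260

Ordinary income tax:
  R$233,000 × 15% = R$34,950
  R$241,500 × 27% = R$65,205
  → R$100,155
  Less low-income housing credit R$16,000 → R$84,155

R$84,155 > R$82,260, so the ordinary income tax governs.

R$84,155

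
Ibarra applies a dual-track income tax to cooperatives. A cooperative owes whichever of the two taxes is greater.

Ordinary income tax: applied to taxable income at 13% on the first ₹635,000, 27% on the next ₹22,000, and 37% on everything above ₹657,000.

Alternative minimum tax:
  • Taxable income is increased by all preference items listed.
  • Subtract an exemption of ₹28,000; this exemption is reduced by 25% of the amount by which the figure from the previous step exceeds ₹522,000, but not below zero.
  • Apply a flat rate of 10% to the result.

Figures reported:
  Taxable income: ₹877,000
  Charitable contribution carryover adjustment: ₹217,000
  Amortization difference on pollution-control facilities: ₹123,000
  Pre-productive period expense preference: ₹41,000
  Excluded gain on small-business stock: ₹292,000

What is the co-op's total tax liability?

₹169,890

Ordinary income tax:
  ₹635,000 × 13% = ₹82,550
  ₹22,000 × 27% = ₹5,940
  ₹220,000 × 37% = ₹81,400
  → ₹169,890

Alternative minimum tax:
  Adjusted income: ₹877,000 + ₹217,000 + ₹123,000 + ₹41,000 + ₹292,000 = ₹1,550,000
  Exemption: 25% × (₹1,550,000 − ₹522,000) = ₹257,000 ≥ ₹28,000, so the exemption is fully phased out
  Base: ₹1,550,000 − ₹0 = ₹1,550,000
  ₹1,550,000 × 10% = ₹155,000

₹169,890 > ₹155,000, so the ordinary income tax governs.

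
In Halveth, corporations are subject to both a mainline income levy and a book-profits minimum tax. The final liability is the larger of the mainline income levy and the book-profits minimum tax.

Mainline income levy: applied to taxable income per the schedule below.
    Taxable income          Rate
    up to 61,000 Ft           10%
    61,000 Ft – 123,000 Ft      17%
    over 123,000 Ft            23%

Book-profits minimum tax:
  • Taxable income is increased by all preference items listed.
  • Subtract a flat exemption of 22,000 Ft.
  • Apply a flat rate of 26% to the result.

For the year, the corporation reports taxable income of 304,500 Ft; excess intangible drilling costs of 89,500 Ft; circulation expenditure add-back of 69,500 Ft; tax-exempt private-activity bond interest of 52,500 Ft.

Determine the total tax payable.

128,440 Ft

Mainline income levy:
  61,000 Ft × 10% = 6,100 Ft
  62,000 Ft × 17% = 10,540 Ft
  181,500 Ft × 23% = 41,745 Ft
  → 58,385 Ft

Book-profits minimum tax:
  Adjusted income: 304,500 Ft + 89,500 Ft + 69,500 Ft + 52,500 Ft = 516,000 Ft
  Less exemption 22,000 Ft → base 494,000 Ft
  494,000 Ft × 26% = 128,440 Ft

128,440 Ft > 58,385 Ft, so the book-profits minimum tax is the binding amount.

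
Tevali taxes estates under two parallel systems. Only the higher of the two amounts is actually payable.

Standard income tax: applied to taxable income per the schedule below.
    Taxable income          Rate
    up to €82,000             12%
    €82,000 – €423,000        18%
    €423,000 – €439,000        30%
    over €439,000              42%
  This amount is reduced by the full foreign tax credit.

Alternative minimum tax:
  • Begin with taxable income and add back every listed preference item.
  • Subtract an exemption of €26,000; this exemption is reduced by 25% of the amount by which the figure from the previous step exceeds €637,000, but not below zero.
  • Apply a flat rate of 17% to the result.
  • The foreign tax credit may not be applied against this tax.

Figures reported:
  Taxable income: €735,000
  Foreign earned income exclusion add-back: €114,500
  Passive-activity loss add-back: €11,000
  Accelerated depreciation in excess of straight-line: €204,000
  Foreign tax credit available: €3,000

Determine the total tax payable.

€197,340

Standard income tax:
  €82,000 × 12% = €9,840
  €341,000 × 18% = €61,380
  €16,000 × 30% = €4,800
  €296,000 × 42% = €124,320
  → €200,340
  Less foreign tax credit €3,000 → €197,340

Alternative minimum tax:
  Adjusted income: €735,000 + €114,500 + €11,000 + €204,000 = €1,064,500
  Exemption: 25% × (€1,064,500 − €637,000) = €106,875 ≥ €26,000, so the exemption is fully phased out
  Base: €1,064,500 − €0 = €1,064,500
  €1,064,500 × 17% = €180,965

€197,340 > €180,965, so the standard income tax governs.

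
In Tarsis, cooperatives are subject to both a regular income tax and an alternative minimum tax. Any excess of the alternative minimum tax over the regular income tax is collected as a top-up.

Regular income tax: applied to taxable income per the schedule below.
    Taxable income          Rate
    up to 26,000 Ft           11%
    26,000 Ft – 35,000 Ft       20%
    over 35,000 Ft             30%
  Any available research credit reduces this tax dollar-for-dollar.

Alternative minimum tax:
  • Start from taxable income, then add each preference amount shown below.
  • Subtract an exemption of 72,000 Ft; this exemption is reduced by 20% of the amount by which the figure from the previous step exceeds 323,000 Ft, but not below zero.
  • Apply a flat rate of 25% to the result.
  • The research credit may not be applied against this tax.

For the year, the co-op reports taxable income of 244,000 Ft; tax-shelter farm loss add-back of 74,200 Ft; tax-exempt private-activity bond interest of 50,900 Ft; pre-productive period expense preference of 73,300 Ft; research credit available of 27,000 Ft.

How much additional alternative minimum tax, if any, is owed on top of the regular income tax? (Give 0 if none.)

58,210 Ft

Regular income tax:
  26,000 Ft × 11% = 2,860 Ft
  9,000 Ft × 20% = 1,800 Ft
  209,000 Ft × 30% = 62,700 Ft
  → 67,360 Ft
  Less research credit 27,000 Ft → 40,360 Ft

Alternative minimum tax:
  Adjusted income: 244,000 Ft + 74,200 Ft + 50,900 Ft + 73,300 Ft = 442,400 Ft
  Exemption: 72,000 Ft − 20% × (442,400 Ft − 323,000 Ft) = 72,000 Ft − 23,880 Ft = 48,120 Ft
  Base: 442,400 Ft − 48,120 Ft = 394,280 Ft
  394,280 Ft × 25% = 98,570 Ft

Excess of alternative minimum tax over regular income tax: 98,570 Ft − 40,360 Ft = 58,210 Ft.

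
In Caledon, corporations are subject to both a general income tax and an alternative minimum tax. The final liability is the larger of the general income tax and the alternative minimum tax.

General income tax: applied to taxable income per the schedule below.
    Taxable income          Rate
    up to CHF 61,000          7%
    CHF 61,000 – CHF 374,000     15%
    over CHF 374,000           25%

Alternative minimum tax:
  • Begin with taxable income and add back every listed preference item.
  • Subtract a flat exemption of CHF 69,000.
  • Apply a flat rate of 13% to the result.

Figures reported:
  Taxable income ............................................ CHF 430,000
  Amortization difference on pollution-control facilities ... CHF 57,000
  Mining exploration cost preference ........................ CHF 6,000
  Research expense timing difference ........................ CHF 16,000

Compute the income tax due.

General income tax:
  CHF 61,000 × 7% = CHF 4,270
  CHF 313,000 × 15% = CHF 46,950
  CHF 56,000 × 25% = CHF 14,000
  → CHF 65,220

Alternative minimum tax:
  Adjusted income: CHF 430,000 + CHF 57,000 + CHF 6,000 + CHF 16,000 = CHF 509,000
  Less exemption CHF 69,000 → base CHF 440,000
  CHF 440,000 × 13% = CHF 57,200

CHF 65,220 > CHF 57,200, so the general income tax governs.

CHF 65,220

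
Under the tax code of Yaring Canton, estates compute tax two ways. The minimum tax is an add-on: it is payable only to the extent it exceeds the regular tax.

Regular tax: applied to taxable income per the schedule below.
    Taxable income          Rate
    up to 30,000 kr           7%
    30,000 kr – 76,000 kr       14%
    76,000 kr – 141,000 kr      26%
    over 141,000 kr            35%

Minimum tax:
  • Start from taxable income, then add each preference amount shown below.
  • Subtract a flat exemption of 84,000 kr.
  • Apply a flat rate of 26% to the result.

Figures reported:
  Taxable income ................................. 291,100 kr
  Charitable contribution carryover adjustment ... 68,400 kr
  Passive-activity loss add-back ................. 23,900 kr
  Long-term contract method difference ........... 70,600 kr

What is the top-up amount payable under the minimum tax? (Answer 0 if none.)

Regular tax:
  30,000 kr × 7% = 2,100 kr
  46,000 kr × 14% = 6,440 kr
  65,000 kr × 26% = 16,900 kr
  150,100 kr × 35% = 52,535 kr
  → 77,975 kr

Minimum tax:
  Adjusted income: 291,100 kr + 68,400 kr + 23,900 kr + 70,600 kr = 454,000 kr
  Less exemption 84,000 kr → base 370,000 kr
  370,000 kr × 26% = 96,200 kr

Excess of minimum tax over regular tax: 96,200 kr − 77,975 kr = 18,225 kr.

18,225 kr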